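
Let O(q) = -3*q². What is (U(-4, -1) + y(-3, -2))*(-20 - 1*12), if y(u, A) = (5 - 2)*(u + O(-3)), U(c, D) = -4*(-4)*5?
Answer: 320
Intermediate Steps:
U(c, D) = 80 (U(c, D) = 16*5 = 80)
y(u, A) = -81 + 3*u (y(u, A) = (5 - 2)*(u - 3*(-3)²) = 3*(u - 3*9) = 3*(u - 27) = 3*(-27 + u) = -81 + 3*u)
(U(-4, -1) + y(-3, -2))*(-20 - 1*12) = (80 + (-81 + 3*(-3)))*(-20 - 1*12) = (80 + (-81 - 9))*(-20 - 12) = (80 - 90)*(-32) = -10*(-32) = 320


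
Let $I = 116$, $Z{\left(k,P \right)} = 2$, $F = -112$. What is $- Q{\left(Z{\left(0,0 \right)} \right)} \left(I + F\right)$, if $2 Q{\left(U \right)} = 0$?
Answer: $0$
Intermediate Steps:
$Q{\left(U \right)} = 0$ ($Q{\left(U \right)} = \frac{1}{2} \cdot 0 = 0$)
$- Q{\left(Z{\left(0,0 \right)} \right)} \left(I + F\right) = - 0 \left(116 - 112\right) = - 0 \cdot 4 = \left(-1\right) 0 = 0$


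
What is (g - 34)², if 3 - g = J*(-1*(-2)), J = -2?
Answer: 729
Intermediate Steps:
g = 7 (g = 3 - (-2)*(-1*(-2)) = 3 - (-2)*2 = 3 - 1*(-4) = 3 + 4 = 7)
(g - 34)² = (7 - 34)² = (-27)² = 729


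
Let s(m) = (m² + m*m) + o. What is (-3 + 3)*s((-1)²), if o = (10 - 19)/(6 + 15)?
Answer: 0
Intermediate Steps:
o = -3/7 (o = -9/21 = -9*1/21 = -3/7 ≈ -0.42857)
s(m) = -3/7 + 2*m² (s(m) = (m² + m*m) - 3/7 = (m² + m²) - 3/7 = 2*m² - 3/7 = -3/7 + 2*m²)
(-3 + 3)*s((-1)²) = (-3 + 3)*(-3/7 + 2*((-1)²)²) = 0*(-3/7 + 2*1²) = 0*(-3/7 + 2*1) = 0*(-3/7 + 2) = 0*(11/7) = 0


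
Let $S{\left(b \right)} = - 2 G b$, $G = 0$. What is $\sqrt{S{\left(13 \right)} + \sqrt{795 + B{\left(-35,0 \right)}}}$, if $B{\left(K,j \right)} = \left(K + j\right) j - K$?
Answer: $\sqrt[4]{830} \approx 5.3675$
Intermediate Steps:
$B{\left(K,j \right)} = - K + j \left(K + j\right)$ ($B{\left(K,j \right)} = j \left(K + j\right) - K = - K + j \left(K + j\right)$)
$S{\left(b \right)} = 0$ ($S{\left(b \right)} = \left(-2\right) 0 b = 0 b = 0$)
$\sqrt{S{\left(13 \right)} + \sqrt{795 + B{\left(-35,0 \right)}}} = \sqrt{0 + \sqrt{795 - \left(-35 - 0^{2}\right)}} = \sqrt{0 + \sqrt{795 + \left(0 + 35 + 0\right)}} = \sqrt{0 + \sqrt{795 + 35}} = \sqrt{0 + \sqrt{830}} = \sqrt{\sqrt{830}} = \sqrt[4]{830}$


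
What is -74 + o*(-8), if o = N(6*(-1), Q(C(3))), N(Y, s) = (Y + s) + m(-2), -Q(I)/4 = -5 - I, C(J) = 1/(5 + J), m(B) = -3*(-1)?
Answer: -214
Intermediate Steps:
m(B) = 3
Q(I) = 20 + 4*I (Q(I) = -4*(-5 - I) = 20 + 4*I)
N(Y, s) = 3 + Y + s (N(Y, s) = (Y + s) + 3 = 3 + Y + s)
o = 35/2 (o = 3 + 6*(-1) + (20 + 4/(5 + 3)) = 3 - 6 + (20 + 4/8) = 3 - 6 + (20 + 4*(⅛)) = 3 - 6 + (20 + ½) = 3 - 6 + 41/2 = 35/2 ≈ 17.500)
-74 + o*(-8) = -74 + (35/2)*(-8) = -74 - 140 = -214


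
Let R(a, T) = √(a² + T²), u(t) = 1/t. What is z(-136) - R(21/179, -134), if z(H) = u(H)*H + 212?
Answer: 213 - √575328637/179 ≈ 79.000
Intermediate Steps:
R(a, T) = √(T² + a²)
z(H) = 213 (z(H) = H/H + 212 = 1 + 212 = 213)
z(-136) - R(21/179, -134) = 213 - √((-134)² + (21/179)²) = 213 - √(17956 + (21*(1/179))²) = 213 - √(17956 + (21/179)²) = 213 - √(17956 + 441/32041) = 213 - √(575328637/32041) = 213 - √575328637/179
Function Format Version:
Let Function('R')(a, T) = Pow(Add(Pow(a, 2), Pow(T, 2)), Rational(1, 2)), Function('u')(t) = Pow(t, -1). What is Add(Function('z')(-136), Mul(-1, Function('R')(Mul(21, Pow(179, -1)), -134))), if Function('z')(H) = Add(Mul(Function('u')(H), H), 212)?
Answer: Add(213, Mul(Rational(-1, 179), Pow(575328637, Rational(1, 2)))) ≈ 79.000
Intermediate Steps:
Function('R')(a, T) = Pow(Add(Pow(T, 2), Pow(a, 2)), Rational(1, 2))
Function('z')(H) = 213 (Function('z')(H) = Add(Mul(Pow(H, -1), H), 212) = Add(1, 212) = 213)
Add(Function('z')(-136), Mul(-1, Function('R')(Mul(21, Pow(179, -1)), -134))) = Add(213, Mul(-1, Pow(Add(Pow(-134, 2), Pow(Mul(21, Pow(179, -1)), 2)), Rational(1, 2)))) = Add(213, Mul(-1, Pow(Add(17956, Pow(Mul(21, Rational(1, 179)), 2)), Rational(1, 2)))) = Add(213, Mul(-1, Pow(Add(17956, Pow(Rational(21, 179), 2)), Rational(1, 2)))) = Add(213, Mul(-1, Pow(Add(17956, Rational(441, 32041)), Rational(1, 2)))) = Add(213, Mul(-1, Pow(Rational(575328637, 32041), Rational(1, 2)))) = Add(213, Mul(-1, Mul(Rational(1, 179), Pow(575328637, Rational(1, 2))))) = Add(213, Mul(Rational(-1, 179), Pow(575328637, Rational(1, 2))))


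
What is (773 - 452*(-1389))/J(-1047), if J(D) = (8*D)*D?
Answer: 628601/8769672 ≈ 0.071679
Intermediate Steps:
J(D) = 8*D**2
(773 - 452*(-1389))/J(-1047) = (773 - 452*(-1389))/((8*(-1047)**2)) = (773 + 627828)/((8*1096209)) = 628601/8769672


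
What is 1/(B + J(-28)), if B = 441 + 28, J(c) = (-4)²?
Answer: 1/485 ≈ 0.0020619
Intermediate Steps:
J(c) = 16
B = 469
1/(B + J(-28)) = 1/(469 + 16) = 1/485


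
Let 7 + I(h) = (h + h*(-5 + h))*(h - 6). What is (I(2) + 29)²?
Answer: 1444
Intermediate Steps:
I(h) = -7 + (-6 + h)*(h + h*(-5 + h)) (I(h) = -7 + (h + h*(-5 + h))*(h - 6) = -7 + (h + h*(-5 + h))*(-6 + h) = -7 + (-6 + h)*(h + h*(-5 + h)))
(I(2) + 29)² = ((-7 + 2³ - 10*2² + 24*2) + 29)² = ((-7 + 8 - 10*4 + 48) + 29)² = ((-7 + 8 - 40 + 48) + 29)² = (9 + 29)² = 38² = 1444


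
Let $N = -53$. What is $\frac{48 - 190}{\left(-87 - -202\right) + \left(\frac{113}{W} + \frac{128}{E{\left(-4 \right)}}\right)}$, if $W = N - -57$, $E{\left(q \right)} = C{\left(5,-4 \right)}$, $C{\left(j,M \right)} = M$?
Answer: $- \frac{568}{445} \approx -1.2764$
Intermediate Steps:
$E{\left(q \right)} = -4$
$W = 4$ ($W = -53 - -57 = -53 + 57 = 4$)
$\frac{48 - 190}{\left(-87 - -202\right) + \left(\frac{113}{W} + \frac{128}{E{\left(-4 \right)}}\right)} = \frac{48 - 190}{\left(-87 - -202\right) + \left(\frac{113}{4} + \frac{128}{-4}\right)} = - \frac{142}{\left(-87 + 202\right) + \left(113 \cdot \frac{1}{4} + 128 \left(- \frac{1}{4}\right)\right)} = - \frac{142}{115 + \left(\frac{113}{4} - 32\right)} = - \frac{142}{115 - \frac{15}{4}} = - \frac{142}{\frac{445}{4}} = \left(-142\right) \frac{4}{445} = - \frac{568}{445}$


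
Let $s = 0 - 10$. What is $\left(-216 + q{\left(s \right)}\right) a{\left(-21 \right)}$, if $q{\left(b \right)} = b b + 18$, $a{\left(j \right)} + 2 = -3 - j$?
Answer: $-1568$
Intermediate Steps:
$a{\left(j \right)} = -5 - j$ ($a{\left(j \right)} = -2 - \left(3 + j\right) = -5 - j$)
$s = -10$
$q{\left(b \right)} = 18 + b^{2}$ ($q{\left(b \right)} = b^{2} + 18 = 18 + b^{2}$)
$\left(-216 + q{\left(s \right)}\right) a{\left(-21 \right)} = \left(-216 + \left(18 + \left(-10\right)^{2}\right)\right) \left(-5 - -21\right) = \left(-216 + \left(18 + 100\right)\right) \left(-5 + 21\right) = \left(-216 + 118\right) 16 = \left(-98\right) 16 = -1568$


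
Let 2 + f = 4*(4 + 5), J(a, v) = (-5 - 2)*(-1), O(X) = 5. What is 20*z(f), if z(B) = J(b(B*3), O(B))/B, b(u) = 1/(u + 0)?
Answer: 70/17 ≈ 4.1176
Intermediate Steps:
b(u) = 1/u
J(a, v) = 7 (J(a, v) = -7*(-1) = 7)
f = 34 (f = -2 + 4*(4 + 5) = -2 + 4*9 = -2 + 36 = 34)
z(B) = 7/B
20*z(f) = 20*(7/34) = 70/17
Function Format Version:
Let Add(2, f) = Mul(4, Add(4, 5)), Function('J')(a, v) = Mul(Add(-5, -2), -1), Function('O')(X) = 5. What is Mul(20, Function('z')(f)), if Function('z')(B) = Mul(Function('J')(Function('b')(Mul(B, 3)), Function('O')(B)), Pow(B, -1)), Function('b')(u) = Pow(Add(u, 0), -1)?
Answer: Rational(70, 17) ≈ 4.1176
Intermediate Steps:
Function('b')(u) = Pow(u, -1)
Function('J')(a, v) = 7 (Function('J')(a, v) = Mul(-7, -1) = 7)
f = 34 (f = Add(-2, Mul(4, Add(4, 5))) = Add(-2, Mul(4, 9)) = Add(-2, 36) = 34)
Function('z')(B) = Mul(7, Pow(B, -1))
Mul(20, Function('z')(f)) = Mul(20, Mul(7, Pow(34, -1))) = Mul(20, Mul(7, Rational(1, 34))) = Mul(20, Rational(7, 34)) = Rational(70, 17)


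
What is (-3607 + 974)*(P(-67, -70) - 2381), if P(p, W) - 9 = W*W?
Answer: -6656224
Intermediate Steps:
P(p, W) = 9 + W**2 (P(p, W) = 9 + W*W = 9 + W**2)
(-3607 + 974)*(P(-67, -70) - 2381) = (-3607 + 974)*((9 + (-70)**2) - 2381) = -2633*((9 + 4900) - 2381) = -2633*(4909 - 2381) = -2633*2528 = -6656224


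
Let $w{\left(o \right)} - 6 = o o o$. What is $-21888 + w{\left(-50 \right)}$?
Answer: $-146882$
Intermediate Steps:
$w{\left(o \right)} = 6 + o^{3}$ ($w{\left(o \right)} = 6 + o o o = 6 + o^{2} o = 6 + o^{3}$)
$-21888 + w{\left(-50 \right)} = -21888 + \left(6 + \left(-50\right)^{3}\right) = -21888 + \left(6 - 125000\right) = -21888 - 124994 = -146882$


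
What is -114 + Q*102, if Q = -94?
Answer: -9702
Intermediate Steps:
-114 + Q*102 = -114 - 94*102 = -114 - 9588 = -9702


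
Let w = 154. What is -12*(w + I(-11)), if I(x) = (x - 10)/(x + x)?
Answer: -20454/11 ≈ -1859.5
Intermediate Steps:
I(x) = (-10 + x)/(2*x) (I(x) = (-10 + x)/((2*x)) = (-10 + x)*(1/(2*x)) = (-10 + x)/(2*x))
-12*(w + I(-11)) = -12*(154 + (1/2)*(-10 - 11)/(-11)) = -12*(154 + (1/2)*(-1/11)*(-21)) = -12*(154 + 21/22) = -12*3409/22 = -20454/11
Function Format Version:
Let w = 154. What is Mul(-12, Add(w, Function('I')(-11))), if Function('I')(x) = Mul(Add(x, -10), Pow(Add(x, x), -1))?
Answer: Rational(-20454, 11) ≈ -1859.5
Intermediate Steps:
Function('I')(x) = Mul(Rational(1, 2), Pow(x, -1), Add(-10, x)) (Function('I')(x) = Mul(Add(-10, x), Pow(Mul(2, x), -1)) = Mul(Add(-10, x), Mul(Rational(1, 2), Pow(x, -1))) = Mul(Rational(1, 2), Pow(x, -1), Add(-10, x)))
Mul(-12, Add(w, Function('I')(-11))) = Mul(-12, Add(154, Mul(Rational(1, 2), Pow(-11, -1), Add(-10, -11)))) = Mul(-12, Add(154, Mul(Rational(1, 2), Rational(-1, 11), -21))) = Mul(-12, Add(154, Rational(21, 22))) = Mul(-12, Rational(3409, 22)) = Rational(-20454, 11)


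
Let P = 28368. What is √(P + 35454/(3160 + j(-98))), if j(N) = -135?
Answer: √85848654/55 ≈ 168.46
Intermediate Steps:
√(P + 35454/(3160 + j(-98))) = √(28368 + 35454/(3160 - 135)) = √(28368 + 35454/3025) = √(85848654/3025) = √85848654/55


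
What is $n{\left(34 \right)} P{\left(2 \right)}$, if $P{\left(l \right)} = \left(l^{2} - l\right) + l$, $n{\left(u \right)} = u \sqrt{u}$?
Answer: $136 \sqrt{34} \approx 793.01$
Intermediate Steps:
$n{\left(u \right)} = u^{\frac{3}{2}}$
$P{\left(l \right)} = l^{2}$
$n{\left(34 \right)} P{\left(2 \right)} = 34^{\frac{3}{2}} \cdot 2^{2} = 34 \sqrt{34} \cdot 4 = 136 \sqrt{34}$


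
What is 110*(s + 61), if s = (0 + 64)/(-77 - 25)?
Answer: 338690/51 ≈ 6641.0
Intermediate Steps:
s = -32/51 (s = 64/(-102) = 64*(-1/102) = -32/51 ≈ -0.62745)
110*(s + 61) = 110*(-32/51 + 61) = 110*(3079/51) = 338690/51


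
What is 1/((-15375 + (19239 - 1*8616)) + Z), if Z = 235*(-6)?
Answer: -1/6162 ≈ -0.00016229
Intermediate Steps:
Z = -1410
1/((-15375 + (19239 - 1*8616)) + Z) = 1/((-15375 + (19239 - 1*8616)) - 1410) = 1/((-15375 + (19239 - 8616)) - 1410) = 1/((-15375 + 10623) - 1410) = 1/(-4752 - 1410) = 1/(-6162) = -1/6162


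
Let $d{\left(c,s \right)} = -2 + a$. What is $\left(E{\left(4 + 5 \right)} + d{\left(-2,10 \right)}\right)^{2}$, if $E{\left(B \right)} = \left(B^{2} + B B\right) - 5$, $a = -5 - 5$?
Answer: $21025$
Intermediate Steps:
$a = -10$
$d{\left(c,s \right)} = -12$ ($d{\left(c,s \right)} = -2 - 10 = -12$)
$E{\left(B \right)} = -5 + 2 B^{2}$ ($E{\left(B \right)} = \left(B^{2} + B^{2}\right) - 5 = 2 B^{2} - 5 = -5 + 2 B^{2}$)
$\left(E{\left(4 + 5 \right)} + d{\left(-2,10 \right)}\right)^{2} = \left(\left(-5 + 2 \left(4 + 5\right)^{2}\right) - 12\right)^{2} = \left(\left(-5 + 2 \cdot 9^{2}\right) - 12\right)^{2} = \left(\left(-5 + 2 \cdot 81\right) - 12\right)^{2} = \left(\left(-5 + 162\right) - 12\right)^{2} = \left(157 - 12\right)^{2} = 145^{2} = 21025$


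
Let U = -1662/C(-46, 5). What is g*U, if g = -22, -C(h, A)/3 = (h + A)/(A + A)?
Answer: 121880/41 ≈ 2972.7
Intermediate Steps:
C(h, A) = -3*(A + h)/(2*A) (C(h, A) = -3*(h + A)/(A + A) = -3*(A + h)/(2*A))
U = -5540/41 (U = -1662*10/(3*(-1*5 - 1*(-46))) = -1662*10/(3*(-5 + 46)) = -1662/((3/2)*(⅕)*41) = -1662/123/10 = -1662*10/123 = -5540/41 ≈ -135.12)
g*U = -22*(-5540/41) = 121880/41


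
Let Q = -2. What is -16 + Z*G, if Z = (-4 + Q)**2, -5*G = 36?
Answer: -1376/5 ≈ -275.20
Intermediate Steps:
G = -36/5 (G = -1/5*36 = -36/5 ≈ -7.2000)
Z = 36 (Z = (-4 - 2)**2 = (-6)**2 = 36)
-16 + Z*G = -16 + 36*(-36/5) = -16 - 1296/5 = -1376/5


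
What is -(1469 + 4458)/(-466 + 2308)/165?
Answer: -5927/303930 ≈ -0.019501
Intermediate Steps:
-(1469 + 4458)/(-466 + 2308)/165 = -5927/1842*(1/165) = -1*5927/1842*(1/165) = -5927/1842*1/165 = -5927/303930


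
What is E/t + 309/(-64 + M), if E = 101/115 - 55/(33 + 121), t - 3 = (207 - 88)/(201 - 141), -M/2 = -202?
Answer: 16586511/16367260 ≈ 1.0134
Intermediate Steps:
M = 404 (M = -2*(-202) = 404)
t = 299/60 (t = 3 + (207 - 88)/(201 - 141) = 3 + 119/60 = 299/60 ≈ 4.9833)
E = 839/1610 (E = 101*(1/115) - 55/154 = 101/115 - 55*1/154 = 101/115 - 5/14 = 839/1610 ≈ 0.52112)
E/t + 309/(-64 + M) = 839/(1610*(299/60)) + 309/(-64 + 404) = (839/1610)*(60/299) + 309/340 = 5034/48139 + 309*(1/340) = 5034/48139 + 309/340 = 16586511/16367260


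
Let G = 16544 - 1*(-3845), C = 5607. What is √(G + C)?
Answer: 2*√6499 ≈ 161.23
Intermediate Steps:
G = 20389 (G = 16544 + 3845 = 20389)
√(G + C) = √(20389 + 5607) = √25996 = 2*√6499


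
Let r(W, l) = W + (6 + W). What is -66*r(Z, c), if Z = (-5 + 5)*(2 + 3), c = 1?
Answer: -396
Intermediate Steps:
Z = 0 (Z = 0*5 = 0)
r(W, l) = 6 + 2*W
-66*r(Z, c) = -66*(6 + 2*0) = -66*(6 + 0) = -66*6 = -396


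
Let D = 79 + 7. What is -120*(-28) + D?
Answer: 3446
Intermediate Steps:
D = 86
-120*(-28) + D = -120*(-28) + 86 = 3360 + 86 = 3446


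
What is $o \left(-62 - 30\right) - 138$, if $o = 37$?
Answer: $-3542$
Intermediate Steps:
$o \left(-62 - 30\right) - 138 = 37 \left(-62 - 30\right) - 138 = 37 \left(-92\right) - 138 = -3404 - 138 = -3542$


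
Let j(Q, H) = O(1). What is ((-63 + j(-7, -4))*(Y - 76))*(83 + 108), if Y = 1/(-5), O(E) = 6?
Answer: 4147947/5 ≈ 8.2959e+5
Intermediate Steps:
j(Q, H) = 6
Y = -1/5 ≈ -0.20000
((-63 + j(-7, -4))*(Y - 76))*(83 + 108) = ((-63 + 6)*(-1/5 - 76))*(83 + 108) = -57*(-381/5)*191 = (21717/5)*191 = 4147947/5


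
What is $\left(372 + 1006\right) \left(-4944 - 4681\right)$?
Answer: $-13263250$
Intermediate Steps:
$\left(372 + 1006\right) \left(-4944 - 4681\right) = 1378 \left(-9625\right) = -13263250$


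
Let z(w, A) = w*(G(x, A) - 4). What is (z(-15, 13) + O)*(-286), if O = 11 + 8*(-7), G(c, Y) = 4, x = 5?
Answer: 12870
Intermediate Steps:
O = -45 (O = 11 - 56 = -45)
z(w, A) = 0 (z(w, A) = w*(4 - 4) = w*0 = 0)
(z(-15, 13) + O)*(-286) = (0 - 45)*(-286) = -45*(-286) = 12870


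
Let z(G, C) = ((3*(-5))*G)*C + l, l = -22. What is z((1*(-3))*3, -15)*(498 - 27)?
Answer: -964137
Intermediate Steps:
z(G, C) = -22 - 15*C*G (z(G, C) = ((3*(-5))*G)*C - 22 = (-15*G)*C - 22 = -15*C*G - 22 = -22 - 15*C*G)
z((1*(-3))*3, -15)*(498 - 27) = (-22 - 15*(-15)*(1*(-3))*3)*(498 - 27) = (-22 - 15*(-15)*(-3*3))*471 = (-22 - 15*(-15)*(-9))*471 = (-22 - 2025)*471 = -2047*471 = -964137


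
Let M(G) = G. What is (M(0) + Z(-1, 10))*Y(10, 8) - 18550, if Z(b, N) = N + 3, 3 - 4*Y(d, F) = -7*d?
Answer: -73251/4 ≈ -18313.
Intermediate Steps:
Y(d, F) = 3/4 + 7*d/4 (Y(d, F) = 3/4 - (-7)*d/4 = 3/4 + 7*d/4)
Z(b, N) = 3 + N
(M(0) + Z(-1, 10))*Y(10, 8) - 18550 = (0 + (3 + 10))*(3/4 + (7/4)*10) - 18550 = (0 + 13)*(3/4 + 35/2) - 18550 = 13*(73/4) - 18550 = 949/4 - 18550 = -73251/4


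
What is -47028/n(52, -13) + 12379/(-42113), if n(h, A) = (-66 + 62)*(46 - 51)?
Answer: -495184436/210565 ≈ -2351.7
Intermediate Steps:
n(h, A) = 20 (n(h, A) = -4*(-5) = 20)
-47028/n(52, -13) + 12379/(-42113) = -47028/20 + 12379/(-42113) = -47028*1/20 + 12379*(-1/42113) = -11757/5 - 12379/42113 = -495184436/210565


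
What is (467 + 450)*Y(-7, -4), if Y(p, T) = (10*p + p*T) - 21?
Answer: -57771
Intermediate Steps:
Y(p, T) = -21 + 10*p + T*p (Y(p, T) = (10*p + T*p) - 21 = -21 + 10*p + T*p)
(467 + 450)*Y(-7, -4) = (467 + 450)*(-21 + 10*(-7) - 4*(-7)) = 917*(-21 - 70 + 28) = 917*(-63) = -57771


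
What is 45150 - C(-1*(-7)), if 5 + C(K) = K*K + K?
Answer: 45099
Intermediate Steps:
C(K) = -5 + K + K² (C(K) = -5 + (K*K + K) = -5 + (K² + K) = -5 + (K + K²) = -5 + K + K²)
45150 - C(-1*(-7)) = 45150 - (-5 - 1*(-7) + (-1*(-7))²) = 45150 - (-5 + 7 + 7²) = 45150 - (-5 + 7 + 49) = 45150 - 1*51 = 45150 - 51 = 45099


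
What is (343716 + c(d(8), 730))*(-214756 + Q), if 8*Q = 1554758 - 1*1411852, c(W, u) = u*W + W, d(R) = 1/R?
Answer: -2166181745089/32 ≈ -6.7693e+10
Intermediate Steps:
c(W, u) = W + W*u (c(W, u) = W*u + W = W + W*u)
Q = 71453/4 (Q = (1554758 - 1*1411852)/8 = (1554758 - 1411852)/8 = (⅛)*142906 = 71453/4 ≈ 17863.)
(343716 + c(d(8), 730))*(-214756 + Q) = (343716 + (1 + 730)/8)*(-214756 + 71453/4) = (343716 + (⅛)*731)*(-787571/4) = (343716 + 731/8)*(-787571/4) = (2750459/8)*(-787571/4) = -2166181745089/32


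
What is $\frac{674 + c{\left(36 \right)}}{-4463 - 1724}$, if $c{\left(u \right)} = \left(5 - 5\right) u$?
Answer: $- \frac{674}{6187} \approx -0.10894$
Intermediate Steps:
$c{\left(u \right)} = 0$ ($c{\left(u \right)} = 0 u = 0$)
$\frac{674 + c{\left(36 \right)}}{-4463 - 1724} = \frac{674 + 0}{-4463 - 1724} = \frac{674}{-6187} = 674 \left(- \frac{1}{6187}\right) = - \frac{674}{6187}$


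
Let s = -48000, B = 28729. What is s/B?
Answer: -48000/28729 ≈ -1.6708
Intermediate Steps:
s/B = -48000/28729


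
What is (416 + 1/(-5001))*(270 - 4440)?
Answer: -2891776850/1667 ≈ -1.7347e+6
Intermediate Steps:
(416 + 1/(-5001))*(270 - 4440) = (416 - 1/5001)*(-4170) = (2080415/5001)*(-4170) = -2891776850/1667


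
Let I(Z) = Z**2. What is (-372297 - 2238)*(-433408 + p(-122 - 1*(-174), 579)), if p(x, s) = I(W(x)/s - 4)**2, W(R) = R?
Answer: 2025940864500743975680/12487392009 ≈ 1.6224e+11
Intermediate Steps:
p(x, s) = (-4 + x/s)**4 (p(x, s) = ((x/s - 4)**2)**2 = ((-4 + x/s)**2)**2 = (-4 + x/s)**4)
(-372297 - 2238)*(-433408 + p(-122 - 1*(-174), 579)) = (-372297 - 2238)*(-433408 + (-(-122 - 1*(-174)) + 4*579)**4/579**4) = -374535*(-433408 + (-(-122 + 174) + 2316)**4/112386528081) = -374535*(-433408 + (-1*52 + 2316)**4/112386528081) = -374535*(-433408 + (-52 + 2316)**4/112386528081) = -374535*(-433408 + (1/112386528081)*2264**4) = -374535*(-433408 + (1/112386528081)*26272759484416) = -374535*(-433408 + 26272759484416/112386528081) = -374535*(-48682947603045632/112386528081) = 2025940864500743975680/12487392009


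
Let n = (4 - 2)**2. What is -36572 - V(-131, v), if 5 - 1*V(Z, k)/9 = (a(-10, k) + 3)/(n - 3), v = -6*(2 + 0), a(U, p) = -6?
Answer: -36644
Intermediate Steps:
n = 4 (n = 2**2 = 4)
v = -12 (v = -6*2 = -12)
V(Z, k) = 72 (V(Z, k) = 45 - 9*(-6 + 3)/(4 - 3) = 45 - (-27)/1 = 45 - (-27) = 45 - 9*(-3) = 45 + 27 = 72)
-36572 - V(-131, v) = -36572 - 1*72 = -36572 - 72 = -36644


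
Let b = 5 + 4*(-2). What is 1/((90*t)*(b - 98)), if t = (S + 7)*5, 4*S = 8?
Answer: -1/409050 ≈ -2.4447e-6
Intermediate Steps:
S = 2 (S = (¼)*8 = 2)
b = -3 (b = 5 - 8 = -3)
t = 45 (t = (2 + 7)*5 = 9*5 = 45)
1/((90*t)*(b - 98)) = 1/((90*45)*(-3 - 98)) = 1/(4050*(-101)) = 1/(-409050) = -1/409050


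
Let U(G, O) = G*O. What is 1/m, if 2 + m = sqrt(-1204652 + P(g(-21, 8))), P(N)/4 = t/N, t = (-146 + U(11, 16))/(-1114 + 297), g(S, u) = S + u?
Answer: -10621/6397325628 - I*sqrt(33972884941853)/6397325628 ≈ -1.6602e-6 - 0.0009111*I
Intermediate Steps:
t = -30/817 (t = (-146 + 11*16)/(-1114 + 297) = (-146 + 176)/(-817) = 30*(-1/817) = -30/817 ≈ -0.036720)
P(N) = -120/(817*N) (P(N) = 4*(-30/(817*N)) = -120/(817*N))
m = -2 + 2*I*sqrt(33972884941853)/10621 (m = -2 + sqrt(-1204652 - 120/(817*(-21 + 8))) = -2 + sqrt(-1204652 - 120/817/(-13)) = -2 + sqrt(-1204652 - 120/817*(-1/13)) = -2 + sqrt(-1204652 + 120/10621) = -2 + sqrt(-12794608772/10621) = -2 + 2*I*sqrt(33972884941853)/10621 ≈ -2.0 + 1097.6*I)
1/m = 1/(-2 + 2*I*sqrt(33972884941853)/10621)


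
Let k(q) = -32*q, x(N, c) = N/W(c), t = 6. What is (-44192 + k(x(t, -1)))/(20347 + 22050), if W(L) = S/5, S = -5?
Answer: -44000/42397 ≈ -1.0378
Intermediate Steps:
W(L) = -1 (W(L) = -5/5 = -5*1/5 = -1)
x(N, c) = -N (x(N, c) = N/(-1) = N*(-1) = -N)
(-44192 + k(x(t, -1)))/(20347 + 22050) = (-44192 - (-32)*6)/(20347 + 22050) = (-44192 - 32*(-6))/42397 = (-44192 + 192)*(1/42397) = -44000*1/42397 = -44000/42397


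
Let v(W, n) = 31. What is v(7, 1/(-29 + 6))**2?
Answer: 961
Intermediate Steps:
v(7, 1/(-29 + 6))**2 = 31**2 = 961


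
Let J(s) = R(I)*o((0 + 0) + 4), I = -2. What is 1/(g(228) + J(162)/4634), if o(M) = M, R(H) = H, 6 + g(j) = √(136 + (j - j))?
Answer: 947653/15786402 + 5368489*√34/268368834 ≈ 0.17667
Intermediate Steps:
g(j) = -6 + 2*√34 (g(j) = -6 + √(136 + (j - j)) = -6 + √(136 + 0) = -6 + √136 = -6 + 2*√34)
J(s) = -8 (J(s) = -2*((0 + 0) + 4) = -2*(0 + 4) = -2*4 = -8)
1/(g(228) + J(162)/4634) = 1/((-6 + 2*√34) - 8/4634) = 1/((-6 + 2*√34) - 8*1/4634) = 1/((-6 + 2*√34) - 4/2317) = 1/(-13906/2317 + 2*√34)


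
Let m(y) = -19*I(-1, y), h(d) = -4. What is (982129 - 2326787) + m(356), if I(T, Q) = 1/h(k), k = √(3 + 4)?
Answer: -5378613/4 ≈ -1.3447e+6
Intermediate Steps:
k = √7 ≈ 2.6458
I(T, Q) = -¼ (I(T, Q) = 1/(-4) = -¼)
m(y) = 19/4 (m(y) = -19*(-¼) = 19/4)
(982129 - 2326787) + m(356) = (982129 - 2326787) + 19/4 = -1344658 + 19/4 = -5378613/4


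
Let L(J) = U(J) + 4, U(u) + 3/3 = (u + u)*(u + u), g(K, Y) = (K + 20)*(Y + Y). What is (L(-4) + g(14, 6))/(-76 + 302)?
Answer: 475/226 ≈ 2.1018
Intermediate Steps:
g(K, Y) = 2*Y*(20 + K) (g(K, Y) = (20 + K)*(2*Y) = 2*Y*(20 + K))
U(u) = -1 + 4*u² (U(u) = -1 + (u + u)*(u + u) = -1 + (2*u)*(2*u) = -1 + 4*u²)
L(J) = 3 + 4*J² (L(J) = (-1 + 4*J²) + 4 = 3 + 4*J²)
(L(-4) + g(14, 6))/(-76 + 302) = ((3 + 4*(-4)²) + 2*6*(20 + 14))/(-76 + 302) = ((3 + 4*16) + 2*6*34)/226 = ((3 + 64) + 408)*(1/226) = (67 + 408)*(1/226) = 475*(1/226) = 475/226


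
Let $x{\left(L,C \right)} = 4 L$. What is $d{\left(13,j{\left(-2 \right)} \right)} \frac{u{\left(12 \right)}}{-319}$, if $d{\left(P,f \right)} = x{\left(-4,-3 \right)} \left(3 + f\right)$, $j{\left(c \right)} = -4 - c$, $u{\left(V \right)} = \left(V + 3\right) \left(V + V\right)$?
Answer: $\frac{5760}{319} \approx 18.056$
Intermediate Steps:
$u{\left(V \right)} = 2 V \left(3 + V\right)$ ($u{\left(V \right)} = \left(3 + V\right) 2 V = 2 V \left(3 + V\right)$)
$d{\left(P,f \right)} = -48 - 16 f$ ($d{\left(P,f \right)} = 4 \left(-4\right) \left(3 + f\right) = - 16 \left(3 + f\right) = -48 - 16 f$)
$d{\left(13,j{\left(-2 \right)} \right)} \frac{u{\left(12 \right)}}{-319} = \left(-48 - 16 \left(-4 - -2\right)\right) \frac{2 \cdot 12 \left(3 + 12\right)}{-319} = \left(-48 - 16 \left(-4 + 2\right)\right) 2 \cdot 12 \cdot 15 \left(- \frac{1}{319}\right) = \left(-48 - -32\right) 360 \left(- \frac{1}{319}\right) = \left(-48 + 32\right) \left(- \frac{360}{319}\right) = \left(-16\right) \left(- \frac{360}{319}\right) = \frac{5760}{319}$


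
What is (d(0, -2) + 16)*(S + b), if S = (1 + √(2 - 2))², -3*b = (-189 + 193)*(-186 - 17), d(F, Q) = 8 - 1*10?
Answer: 11410/3 ≈ 3803.3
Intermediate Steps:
d(F, Q) = -2 (d(F, Q) = 8 - 10 = -2)
b = 812/3 (b = -(-189 + 193)*(-186 - 17)/3 = -4*(-203)/3 = -⅓*(-812) = 812/3 ≈ 270.67)
S = 1 (S = (1 + √0)² = (1 + 0)² = 1² = 1)
(d(0, -2) + 16)*(S + b) = (-2 + 16)*(1 + 812/3) = 14*(815/3) = 11410/3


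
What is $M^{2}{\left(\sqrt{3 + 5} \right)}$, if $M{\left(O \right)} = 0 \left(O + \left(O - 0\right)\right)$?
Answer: $0$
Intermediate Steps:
$M{\left(O \right)} = 0$ ($M{\left(O \right)} = 0 \left(O + \left(O + 0\right)\right) = 0 \left(O + O\right) = 0 \cdot 2 O = 0$)
$M^{2}{\left(\sqrt{3 + 5} \right)} = 0^{2} = 0$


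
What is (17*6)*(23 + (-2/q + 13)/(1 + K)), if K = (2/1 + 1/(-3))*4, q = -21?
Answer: 405756/161 ≈ 2520.2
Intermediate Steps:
K = 20/3 (K = (2*1 + 1*(-⅓))*4 = (2 - ⅓)*4 = (5/3)*4 = 20/3 ≈ 6.6667)
(17*6)*(23 + (-2/q + 13)/(1 + K)) = (17*6)*(23 + (-2/(-21) + 13)/(1 + 20/3)) = 102*(23 + (-2*(-1/21) + 13)/(23/3)) = 102*(23 + (2/21 + 13)*(3/23)) = 102*(23 + (275/21)*(3/23)) = 102*(23 + 275/161) = 102*(3978/161) = 405756/161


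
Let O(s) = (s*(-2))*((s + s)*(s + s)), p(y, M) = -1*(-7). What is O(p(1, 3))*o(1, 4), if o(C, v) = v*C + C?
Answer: -13720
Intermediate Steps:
p(y, M) = 7
o(C, v) = C + C*v (o(C, v) = C*v + C = C + C*v)
O(s) = -8*s**3 (O(s) = (-2*s)*((2*s)*(2*s)) = (-2*s)*(4*s**2) = -8*s**3)
O(p(1, 3))*o(1, 4) = (-8*7**3)*(1*(1 + 4)) = (-8*343)*(1*5) = -2744*5 = -13720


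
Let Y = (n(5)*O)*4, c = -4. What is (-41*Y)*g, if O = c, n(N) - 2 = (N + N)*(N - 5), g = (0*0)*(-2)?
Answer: 0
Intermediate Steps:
g = 0 (g = 0*(-2) = 0)
n(N) = 2 + 2*N*(-5 + N) (n(N) = 2 + (N + N)*(N - 5) = 2 + (2*N)*(-5 + N) = 2 + 2*N*(-5 + N))
O = -4
Y = -32 (Y = ((2 - 10*5 + 2*5²)*(-4))*4 = ((2 - 50 + 2*25)*(-4))*4 = ((2 - 50 + 50)*(-4))*4 = (2*(-4))*4 = -8*4 = -32)
(-41*Y)*g = -41*(-32)*0 = 1312*0 = 0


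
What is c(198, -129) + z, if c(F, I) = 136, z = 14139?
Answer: 14275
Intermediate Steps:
c(198, -129) + z = 136 + 14139 = 14275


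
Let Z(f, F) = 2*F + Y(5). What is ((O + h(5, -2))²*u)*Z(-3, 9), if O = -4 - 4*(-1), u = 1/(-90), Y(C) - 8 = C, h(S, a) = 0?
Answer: 0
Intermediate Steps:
Y(C) = 8 + C
u = -1/90 ≈ -0.011111
Z(f, F) = 13 + 2*F (Z(f, F) = 2*F + (8 + 5) = 2*F + 13 = 13 + 2*F)
O = 0 (O = -4 + 4 = 0)
((O + h(5, -2))²*u)*Z(-3, 9) = ((0 + 0)²*(-1/90))*(13 + 2*9) = (0²*(-1/90))*(13 + 18) = (0*(-1/90))*31 = 0*31 = 0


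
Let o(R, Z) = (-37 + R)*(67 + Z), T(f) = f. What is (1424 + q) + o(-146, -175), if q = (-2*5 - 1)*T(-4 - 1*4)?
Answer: 21276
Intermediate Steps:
q = 88 (q = (-2*5 - 1)*(-4 - 1*4) = (-10 - 1)*(-4 - 4) = -11*(-8) = 88)
(1424 + q) + o(-146, -175) = (1424 + 88) + (-2479 - 37*(-175) + 67*(-146) - 146*(-175)) = 1512 + (-2479 + 6475 - 9782 + 25550) = 1512 + 19764 = 21276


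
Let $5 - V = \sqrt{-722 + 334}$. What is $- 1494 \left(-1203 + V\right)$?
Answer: $1789812 + 2988 i \sqrt{97} \approx 1.7898 \cdot 10^{6} + 29428.0 i$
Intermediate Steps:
$V = 5 - 2 i \sqrt{97}$ ($V = 5 - \sqrt{-722 + 334} = 5 - \sqrt{-388} = 5 - 2 i \sqrt{97} \approx 5.0 - 19.698 i$)
$- 1494 \left(-1203 + V\right) = - 1494 \left(-1203 + \left(5 - 2 i \sqrt{97}\right)\right) = - 1494 \left(-1198 - 2 i \sqrt{97}\right) = 1789812 + 2988 i \sqrt{97}$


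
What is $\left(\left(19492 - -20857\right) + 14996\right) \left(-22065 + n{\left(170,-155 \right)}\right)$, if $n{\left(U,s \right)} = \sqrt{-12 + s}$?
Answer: $-1221187425 + 55345 i \sqrt{167} \approx -1.2212 \cdot 10^{9} + 7.1522 \cdot 10^{5} i$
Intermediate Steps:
$\left(\left(19492 - -20857\right) + 14996\right) \left(-22065 + n{\left(170,-155 \right)}\right) = \left(\left(19492 - -20857\right) + 14996\right) \left(-22065 + \sqrt{-12 - 155}\right) = \left(\left(19492 + 20857\right) + 14996\right) \left(-22065 + \sqrt{-167}\right) = \left(40349 + 14996\right) \left(-22065 + i \sqrt{167}\right) = 55345 \left(-22065 + i \sqrt{167}\right) = -1221187425 + 55345 i \sqrt{167}$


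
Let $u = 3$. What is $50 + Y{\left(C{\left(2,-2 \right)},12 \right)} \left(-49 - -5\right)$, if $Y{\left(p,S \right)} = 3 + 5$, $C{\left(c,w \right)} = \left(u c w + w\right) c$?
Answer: $-302$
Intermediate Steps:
$C{\left(c,w \right)} = c \left(w + 3 c w\right)$ ($C{\left(c,w \right)} = \left(3 c w + w\right) c = \left(w + 3 c w\right) c = c \left(w + 3 c w\right)$)
$Y{\left(p,S \right)} = 8$
$50 + Y{\left(C{\left(2,-2 \right)},12 \right)} \left(-49 - -5\right) = 50 + 8 \left(-49 - -5\right) = 50 + 8 \left(-49 + 5\right) = 50 + 8 \left(-44\right) = 50 - 352 = -302$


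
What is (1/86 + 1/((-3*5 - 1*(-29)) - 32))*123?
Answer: -697/129 ≈ -5.4031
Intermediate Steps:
(1/86 + 1/((-3*5 - 1*(-29)) - 32))*123 = (1/86 + 1/((-15 + 29) - 32))*123 = (1/86 + 1/(14 - 32))*123 = (1/86 + 1/(-18))*123 = (1/86 - 1/18)*123 = -17/387*123 = -697/129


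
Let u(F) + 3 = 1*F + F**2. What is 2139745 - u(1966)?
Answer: -1727374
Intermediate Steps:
u(F) = -3 + F + F**2 (u(F) = -3 + (1*F + F**2) = -3 + (F + F**2) = -3 + F + F**2)
2139745 - u(1966) = 2139745 - (-3 + 1966 + 1966**2) = 2139745 - (-3 + 1966 + 3865156) = 2139745 - 1*3867119 = 2139745 - 3867119 = -1727374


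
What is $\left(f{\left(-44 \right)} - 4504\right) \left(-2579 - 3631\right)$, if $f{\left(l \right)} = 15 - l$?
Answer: $27603450$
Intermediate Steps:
$\left(f{\left(-44 \right)} - 4504\right) \left(-2579 - 3631\right) = \left(\left(15 - -44\right) - 4504\right) \left(-2579 - 3631\right) = \left(\left(15 + 44\right) - 4504\right) \left(-6210\right) = \left(59 - 4504\right) \left(-6210\right) = \left(-4445\right) \left(-6210\right) = 27603450$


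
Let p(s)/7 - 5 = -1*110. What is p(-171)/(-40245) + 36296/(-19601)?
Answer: -96421719/52589483 ≈ -1.8335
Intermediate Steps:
p(s) = -735 (p(s) = 35 + 7*(-1*110) = 35 + 7*(-110) = 35 - 770 = -735)
p(-171)/(-40245) + 36296/(-19601) = -735/(-40245) + 36296/(-19601) = -735*(-1/40245) + 36296*(-1/19601) = 49/2683 - 36296/19601 = -96421719/52589483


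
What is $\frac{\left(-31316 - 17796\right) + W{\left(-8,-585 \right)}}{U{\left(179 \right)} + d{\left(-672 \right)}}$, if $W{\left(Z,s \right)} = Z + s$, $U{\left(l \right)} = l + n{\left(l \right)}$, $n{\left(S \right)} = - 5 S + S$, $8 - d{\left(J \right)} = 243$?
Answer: $\frac{49705}{772} \approx 64.385$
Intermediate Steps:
$d{\left(J \right)} = -235$ ($d{\left(J \right)} = 8 - 243 = -235$)
$n{\left(S \right)} = - 4 S$
$U{\left(l \right)} = - 3 l$ ($U{\left(l \right)} = l - 4 l = - 3 l$)
$\frac{\left(-31316 - 17796\right) + W{\left(-8,-585 \right)}}{U{\left(179 \right)} + d{\left(-672 \right)}} = \frac{\left(-31316 - 17796\right) - 593}{\left(-3\right) 179 - 235} = \frac{-49112 - 593}{-537 - 235} = - \frac{49705}{-772} = \left(-49705\right) \left(- \frac{1}{772}\right) = \frac{49705}{772}$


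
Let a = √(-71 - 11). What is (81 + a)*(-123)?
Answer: -9963 - 123*I*√82 ≈ -9963.0 - 1113.8*I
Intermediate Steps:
a = I*√82 (a = √(-82) = I*√82 ≈ 9.0554*I)
(81 + a)*(-123) = (81 + I*√82)*(-123) = -9963 - 123*I*√82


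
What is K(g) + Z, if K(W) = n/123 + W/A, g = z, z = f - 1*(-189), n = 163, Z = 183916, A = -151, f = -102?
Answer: 3415885780/18573 ≈ 1.8392e+5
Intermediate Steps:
z = 87 (z = -102 - 1*(-189) = -102 + 189 = 87)
g = 87
K(W) = 163/123 - W/151 (K(W) = 163/123 + W/(-151) = 163*(1/123) + W*(-1/151) = 163/123 - W/151)
K(g) + Z = (163/123 - 1/151*87) + 183916 = (163/123 - 87/151) + 183916 = 13912/18573 + 183916 = 3415885780/18573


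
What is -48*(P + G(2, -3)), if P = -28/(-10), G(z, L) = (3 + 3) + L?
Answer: -1392/5 ≈ -278.40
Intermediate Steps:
G(z, L) = 6 + L
P = 14/5 (P = -28*(-⅒) = 14/5 ≈ 2.8000)
-48*(P + G(2, -3)) = -48*(14/5 + (6 - 3)) = -48*(14/5 + 3) = -48*29/5 = -1392/5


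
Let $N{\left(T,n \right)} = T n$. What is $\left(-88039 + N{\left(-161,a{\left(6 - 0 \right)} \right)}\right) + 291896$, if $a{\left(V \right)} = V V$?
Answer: $198061$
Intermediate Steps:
$a{\left(V \right)} = V^{2}$
$\left(-88039 + N{\left(-161,a{\left(6 - 0 \right)} \right)}\right) + 291896 = \left(-88039 - 161 \left(6 - 0\right)^{2}\right) + 291896 = \left(-88039 - 161 \left(6 + 0\right)^{2}\right) + 291896 = \left(-88039 - 161 \cdot 6^{2}\right) + 291896 = \left(-88039 - 5796\right) + 291896 = -93835 + 291896 = 198061$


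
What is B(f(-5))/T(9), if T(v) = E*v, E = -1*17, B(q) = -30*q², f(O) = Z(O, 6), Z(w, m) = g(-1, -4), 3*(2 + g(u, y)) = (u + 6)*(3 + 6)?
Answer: 1690/51 ≈ 33.137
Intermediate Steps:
g(u, y) = 16 + 3*u (g(u, y) = -2 + ((u + 6)*(3 + 6))/3 = -2 + ((6 + u)*9)/3 = -2 + (54 + 9*u)/3 = -2 + (18 + 3*u) = 16 + 3*u)
Z(w, m) = 13 (Z(w, m) = 16 + 3*(-1) = 16 - 3 = 13)
f(O) = 13
E = -17
T(v) = -17*v
B(f(-5))/T(9) = (-30*13²)/((-17*9)) = -30*169/(-153) = -5070*(-1/153) = 1690/51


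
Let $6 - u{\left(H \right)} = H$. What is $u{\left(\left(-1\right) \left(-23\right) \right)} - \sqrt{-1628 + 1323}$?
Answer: $-17 - i \sqrt{305} \approx -17.0 - 17.464 i$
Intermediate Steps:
$u{\left(H \right)} = 6 - H$
$u{\left(\left(-1\right) \left(-23\right) \right)} - \sqrt{-1628 + 1323} = \left(6 - \left(-1\right) \left(-23\right)\right) - \sqrt{-1628 + 1323} = \left(6 - 23\right) - \sqrt{-305} = \left(6 - 23\right) - i \sqrt{305} = -17 - i \sqrt{305}$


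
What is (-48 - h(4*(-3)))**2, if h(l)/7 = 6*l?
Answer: 207936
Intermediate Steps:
h(l) = 42*l (h(l) = 7*(6*l) = 42*l)
(-48 - h(4*(-3)))**2 = (-48 - 42*4*(-3))**2 = (-48 - 42*(-12))**2 = (-48 - 1*(-504))**2 = (-48 + 504)**2 = 456**2 = 207936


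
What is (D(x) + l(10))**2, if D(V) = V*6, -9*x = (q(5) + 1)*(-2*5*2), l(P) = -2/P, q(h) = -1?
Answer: 1/25 ≈ 0.040000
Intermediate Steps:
x = 0 (x = -(-1 + 1)*-2*5*2/9 = -0*(-10*2) = -0*(-20) = -1/9*0 = 0)
D(V) = 6*V
(D(x) + l(10))**2 = (6*0 - 2/10)**2 = (0 - 2*1/10)**2 = (0 - 1/5)**2 = (-1/5)**2 = 1/25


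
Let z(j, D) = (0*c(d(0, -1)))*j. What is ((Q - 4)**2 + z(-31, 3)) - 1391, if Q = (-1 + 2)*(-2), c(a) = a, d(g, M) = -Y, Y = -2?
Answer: -1355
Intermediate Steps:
d(g, M) = 2 (d(g, M) = -1*(-2) = 2)
Q = -2 (Q = 1*(-2) = -2)
z(j, D) = 0 (z(j, D) = (0*2)*j = 0*j = 0)
((Q - 4)**2 + z(-31, 3)) - 1391 = ((-2 - 4)**2 + 0) - 1391 = ((-6)**2 + 0) - 1391 = (36 + 0) - 1391 = 36 - 1391 = -1355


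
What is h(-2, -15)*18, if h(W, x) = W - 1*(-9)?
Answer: 126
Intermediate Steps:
h(W, x) = 9 + W (h(W, x) = W + 9 = 9 + W)
h(-2, -15)*18 = (9 - 2)*18 = 7*18 = 126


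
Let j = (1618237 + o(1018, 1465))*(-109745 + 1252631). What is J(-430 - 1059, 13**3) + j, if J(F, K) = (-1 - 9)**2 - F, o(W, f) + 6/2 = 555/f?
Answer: 541891023439855/293 ≈ 1.8495e+12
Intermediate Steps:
o(W, f) = -3 + 555/f
J(F, K) = 100 - F (J(F, K) = (-10)**2 - F = 100 - F)
j = 541891022974278/293 (j = (1618237 + (-3 + 555/1465))*(-109745 + 1252631) = (1618237 + (-3 + 555*(1/1465)))*1142886 = (1618237 + (-3 + 111/293))*1142886 = (1618237 - 768/293)*1142886 = (474142673/293)*1142886 = 541891022974278/293 ≈ 1.8495e+12)
J(-430 - 1059, 13**3) + j = (100 - (-430 - 1059)) + 541891022974278/293 = (100 - 1*(-1489)) + 541891022974278/293 = (100 + 1489) + 541891022974278/293 = 1589 + 541891022974278/293 = 541891023439855/293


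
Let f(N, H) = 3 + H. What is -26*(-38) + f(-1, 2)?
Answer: 993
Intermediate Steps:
-26*(-38) + f(-1, 2) = -26*(-38) + (3 + 2) = 988 + 5 = 993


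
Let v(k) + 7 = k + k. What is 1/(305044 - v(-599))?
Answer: 1/306249 ≈ 3.2653e-6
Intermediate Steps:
v(k) = -7 + 2*k (v(k) = -7 + (k + k) = -7 + 2*k)
1/(305044 - v(-599)) = 1/(305044 - (-7 + 2*(-599))) = 1/(305044 - (-7 - 1198)) = 1/(305044 - 1*(-1205)) = 1/(305044 + 1205) = 1/306249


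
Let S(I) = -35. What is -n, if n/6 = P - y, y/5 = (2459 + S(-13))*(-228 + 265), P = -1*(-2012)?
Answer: 2678568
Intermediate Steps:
P = 2012
y = 448440 (y = 5*((2459 - 35)*(-228 + 265)) = 5*(2424*37) = 5*89688 = 448440)
n = -2678568 (n = 6*(2012 - 1*448440) = 6*(2012 - 448440) = 6*(-446428) = -2678568)
-n = -1*(-2678568) = 2678568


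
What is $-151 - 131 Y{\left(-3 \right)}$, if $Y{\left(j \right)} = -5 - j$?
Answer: $111$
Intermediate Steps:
$-151 - 131 Y{\left(-3 \right)} = -151 - 131 \left(-5 - -3\right) = -151 - 131 \left(-5 + 3\right) = -151 - -262 = -151 + 262 = 111$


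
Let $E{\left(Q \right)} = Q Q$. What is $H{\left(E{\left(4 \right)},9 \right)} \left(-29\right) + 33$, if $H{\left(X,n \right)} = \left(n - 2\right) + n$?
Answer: $-431$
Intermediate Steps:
$E{\left(Q \right)} = Q^{2}$
$H{\left(X,n \right)} = -2 + 2 n$ ($H{\left(X,n \right)} = \left(-2 + n\right) + n = -2 + 2 n$)
$H{\left(E{\left(4 \right)},9 \right)} \left(-29\right) + 33 = \left(-2 + 2 \cdot 9\right) \left(-29\right) + 33 = \left(-2 + 18\right) \left(-29\right) + 33 = 16 \left(-29\right) + 33 = -464 + 33 = -431$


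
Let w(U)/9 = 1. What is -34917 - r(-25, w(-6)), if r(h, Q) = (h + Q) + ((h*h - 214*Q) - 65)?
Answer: -33535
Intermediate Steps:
w(U) = 9 (w(U) = 9*1 = 9)
r(h, Q) = -65 + h + h² - 213*Q (r(h, Q) = (Q + h) + ((h² - 214*Q) - 65) = (Q + h) + (-65 + h² - 214*Q) = -65 + h + h² - 213*Q)
-34917 - r(-25, w(-6)) = -34917 - (-65 - 25 + (-25)² - 213*9) = -34917 - (-65 - 25 + 625 - 1917) = -34917 - 1*(-1382) = -34917 + 1382 = -33535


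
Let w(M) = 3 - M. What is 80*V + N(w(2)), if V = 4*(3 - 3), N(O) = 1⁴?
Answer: 1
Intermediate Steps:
N(O) = 1
V = 0 (V = 4*0 = 0)
80*V + N(w(2)) = 80*0 + 1 = 0 + 1 = 1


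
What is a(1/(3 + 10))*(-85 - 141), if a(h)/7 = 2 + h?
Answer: -42714/13 ≈ -3285.7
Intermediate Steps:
a(h) = 14 + 7*h (a(h) = 7*(2 + h) = 14 + 7*h)
a(1/(3 + 10))*(-85 - 141) = (14 + 7/(3 + 10))*(-85 - 141) = (14 + 7/13)*(-226) = (189/13)*(-226) = -42714/13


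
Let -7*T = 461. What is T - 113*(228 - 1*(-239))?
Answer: -369858/7 ≈ -52837.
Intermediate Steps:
T = -461/7 (T = -1/7*461 = -461/7 ≈ -65.857)
T - 113*(228 - 1*(-239)) = -461/7 - 113*(228 - 1*(-239)) = -461/7 - 113*(228 + 239) = -461/7 - 113*467 = -461/7 - 52771 = -369858/7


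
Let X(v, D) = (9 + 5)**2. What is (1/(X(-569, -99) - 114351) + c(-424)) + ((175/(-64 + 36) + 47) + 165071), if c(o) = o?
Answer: 75199720401/456620 ≈ 1.6469e+5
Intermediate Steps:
X(v, D) = 196 (X(v, D) = 14**2 = 196)
(1/(X(-569, -99) - 114351) + c(-424)) + ((175/(-64 + 36) + 47) + 165071) = (1/(196 - 114351) - 424) + ((175/(-64 + 36) + 47) + 165071) = (1/(-114155) - 424) + ((175/(-28) + 47) + 165071) = (-1/114155 - 424) + ((175*(-1/28) + 47) + 165071) = -48401721/114155 + ((-25/4 + 47) + 165071) = -48401721/114155 + (163/4 + 165071) = -48401721/114155 + 660447/4 = 75199720401/456620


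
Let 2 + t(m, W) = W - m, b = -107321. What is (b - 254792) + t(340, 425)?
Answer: -362030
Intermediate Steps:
t(m, W) = -2 + W - m (t(m, W) = -2 + (W - m) = -2 + W - m)
(b - 254792) + t(340, 425) = (-107321 - 254792) + (-2 + 425 - 1*340) = -362113 + (-2 + 425 - 340) = -362113 + 83 = -362030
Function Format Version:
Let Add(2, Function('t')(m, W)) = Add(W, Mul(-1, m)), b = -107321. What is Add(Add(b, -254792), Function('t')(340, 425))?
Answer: -362030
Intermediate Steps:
Function('t')(m, W) = Add(-2, W, Mul(-1, m)) (Function('t')(m, W) = Add(-2, Add(W, Mul(-1, m))) = Add(-2, W, Mul(-1, m)))
Add(Add(b, -254792), Function('t')(340, 425)) = Add(Add(-107321, -254792), Add(-2, 425, Mul(-1, 340))) = Add(-362113, Add(-2, 425, -340)) = Add(-362113, 83) = -362030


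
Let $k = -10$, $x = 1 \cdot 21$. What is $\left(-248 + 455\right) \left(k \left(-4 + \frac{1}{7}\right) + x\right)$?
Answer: $\frac{86319}{7} \approx 12331.0$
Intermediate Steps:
$x = 21$
$\left(-248 + 455\right) \left(k \left(-4 + \frac{1}{7}\right) + x\right) = \left(-248 + 455\right) \left(- 10 \left(-4 + \frac{1}{7}\right) + 21\right) = 207 \left(- 10 \left(-4 + \frac{1}{7}\right) + 21\right) = 207 \left(\left(-10\right) \left(- \frac{27}{7}\right) + 21\right) = 207 \left(\frac{270}{7} + 21\right) = 207 \cdot \frac{417}{7} = \frac{86319}{7}$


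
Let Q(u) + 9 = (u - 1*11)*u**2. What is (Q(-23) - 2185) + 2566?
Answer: -17614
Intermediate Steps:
Q(u) = -9 + u**2*(-11 + u) (Q(u) = -9 + (u - 1*11)*u**2 = -9 + (u - 11)*u**2 = -9 + (-11 + u)*u**2 = -9 + u**2*(-11 + u))
(Q(-23) - 2185) + 2566 = ((-9 + (-23)**3 - 11*(-23)**2) - 2185) + 2566 = ((-9 - 12167 - 11*529) - 2185) + 2566 = ((-9 - 12167 - 5819) - 2185) + 2566 = (-17995 - 2185) + 2566 = -20180 + 2566 = -17614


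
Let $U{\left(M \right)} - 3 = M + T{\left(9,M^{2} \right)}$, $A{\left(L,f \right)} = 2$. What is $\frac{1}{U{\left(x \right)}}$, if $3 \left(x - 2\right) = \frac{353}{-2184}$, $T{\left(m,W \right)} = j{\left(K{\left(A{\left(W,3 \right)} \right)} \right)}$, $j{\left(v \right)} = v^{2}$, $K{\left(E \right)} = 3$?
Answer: $\frac{6552}{91375} \approx 0.071705$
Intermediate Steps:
$T{\left(m,W \right)} = 9$ ($T{\left(m,W \right)} = 3^{2} = 9$)
$x = \frac{12751}{6552}$ ($x = 2 + \frac{353 \frac{1}{-2184}}{3} = 2 + \frac{353 \left(- \frac{1}{2184}\right)}{3} = 2 + \frac{1}{3} \left(- \frac{353}{2184}\right) = 2 - \frac{353}{6552} = \frac{12751}{6552} \approx 1.9461$)
$U{\left(M \right)} = 12 + M$ ($U{\left(M \right)} = 3 + \left(M + 9\right) = 3 + \left(9 + M\right) = 12 + M$)
$\frac{1}{U{\left(x \right)}} = \frac{1}{12 + \frac{12751}{6552}} = \frac{1}{\frac{91375}{6552}} = \frac{6552}{91375}$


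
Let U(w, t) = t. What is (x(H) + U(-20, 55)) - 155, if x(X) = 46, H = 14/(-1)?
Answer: -54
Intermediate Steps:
H = -14 (H = 14*(-1) = -14)
(x(H) + U(-20, 55)) - 155 = (46 + 55) - 155 = 101 - 155 = -54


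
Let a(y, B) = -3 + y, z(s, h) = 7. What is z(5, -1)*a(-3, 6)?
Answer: -42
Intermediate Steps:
z(5, -1)*a(-3, 6) = 7*(-3 - 3) = 7*(-6) = -42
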